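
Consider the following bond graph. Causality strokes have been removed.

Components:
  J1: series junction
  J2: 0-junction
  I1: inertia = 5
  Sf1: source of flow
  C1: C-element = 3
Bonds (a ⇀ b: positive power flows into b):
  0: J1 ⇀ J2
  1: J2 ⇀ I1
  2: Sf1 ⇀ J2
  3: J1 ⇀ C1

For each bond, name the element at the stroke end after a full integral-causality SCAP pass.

b2 stroke→Sf1  (Sf1 (Sf) sets flow on bond)
b1 stroke→I1  (I1 integral (f out))
b0 stroke→J2  (closing 0-jn rule on J2)
b3 stroke→J1  (common-f at J1 fixed by 0)

bond 0 stroke at J2
bond 1 stroke at I1
bond 2 stroke at Sf1
bond 3 stroke at J1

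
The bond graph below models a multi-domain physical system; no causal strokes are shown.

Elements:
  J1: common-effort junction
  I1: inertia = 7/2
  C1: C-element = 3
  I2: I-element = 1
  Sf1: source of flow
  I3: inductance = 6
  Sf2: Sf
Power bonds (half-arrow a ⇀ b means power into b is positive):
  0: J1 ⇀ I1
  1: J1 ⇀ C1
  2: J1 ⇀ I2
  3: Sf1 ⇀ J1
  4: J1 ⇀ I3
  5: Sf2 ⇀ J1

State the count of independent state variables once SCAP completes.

4  (C1, I1, I2, I3 all integral)

b3 stroke at Sf1  (Sf1 (Sf) sets flow on bond)
b5 stroke at Sf2  (Sf2: flow source, stroke at near end)
b0 stroke at I1  (I1: I, integral causality)
b1 stroke at J1  (C1 outputs effort q/C1)
b2 stroke at I2  (J1 effort already set via bond 1)
b4 stroke at I3  (J1: bond 1 brought effort, rest push out)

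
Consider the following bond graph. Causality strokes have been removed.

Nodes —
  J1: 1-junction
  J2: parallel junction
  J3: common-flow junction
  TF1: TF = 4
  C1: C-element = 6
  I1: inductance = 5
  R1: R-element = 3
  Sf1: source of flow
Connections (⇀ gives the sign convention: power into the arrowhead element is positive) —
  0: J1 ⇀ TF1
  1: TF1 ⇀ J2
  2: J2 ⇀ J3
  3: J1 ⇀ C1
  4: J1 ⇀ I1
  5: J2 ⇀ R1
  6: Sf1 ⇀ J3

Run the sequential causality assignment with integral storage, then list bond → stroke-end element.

#0 |J1
#1 |TF1
#2 |J3
#3 |J1
#4 |I1
#5 |J2
#6 |Sf1

b6 |Sf1  (Sf1: flow source, stroke at near end)
b2 |J3  (1-jn J3 has f-setter on 6)
b3 |J1  (C1: C, integral causality)
b4 |I1  (prefer integral on I1)
b0 |J1  (J1: bond 4 brought flow, rest push out)
b1 |TF1  (TF1: transformer flips bond 0)
b5 |J2  (only one effort-in slot at J2)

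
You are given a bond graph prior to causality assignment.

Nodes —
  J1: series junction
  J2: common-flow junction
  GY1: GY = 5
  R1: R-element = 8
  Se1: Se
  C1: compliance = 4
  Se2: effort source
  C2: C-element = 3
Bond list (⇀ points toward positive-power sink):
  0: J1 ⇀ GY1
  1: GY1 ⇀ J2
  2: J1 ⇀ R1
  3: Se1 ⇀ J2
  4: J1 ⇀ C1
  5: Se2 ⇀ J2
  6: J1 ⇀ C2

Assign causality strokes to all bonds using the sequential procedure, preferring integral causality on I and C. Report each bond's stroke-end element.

#0 stroke→GY1
#1 stroke→GY1
#2 stroke→J1
#3 stroke→J2
#4 stroke→J1
#5 stroke→J2
#6 stroke→J1

β3 stroke→J2  (Se1 fixes effort; stroke away)
β5 stroke→J2  (Se2 fixes effort; stroke away)
β1 stroke→GY1  (closing 1-jn rule on J2)
β0 stroke→GY1  (GY1: gyrator matches bond 1)
β2 stroke→J1  (J1: bond 0 brought flow, rest push out)
β4 stroke→J1  (1-jn J1 has f-setter on 0)
β6 stroke→J1  (1-jn J1 has f-setter on 0)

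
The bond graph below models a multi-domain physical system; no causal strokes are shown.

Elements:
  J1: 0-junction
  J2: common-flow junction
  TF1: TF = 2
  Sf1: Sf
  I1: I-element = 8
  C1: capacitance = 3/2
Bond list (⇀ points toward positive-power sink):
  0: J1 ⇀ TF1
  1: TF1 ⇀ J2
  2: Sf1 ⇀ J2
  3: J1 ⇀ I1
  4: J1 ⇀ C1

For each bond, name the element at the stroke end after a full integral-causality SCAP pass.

#2 stroke at Sf1  (source Sf1 imposes f)
#1 stroke at J2  (common-f at J2 fixed by 2)
#0 stroke at TF1  (TF1 one-in-one-out from 1)
#3 stroke at I1  (I1 integral (f out))
#4 stroke at J1  (J1: last free bond brings effort in)

b0 |TF1
b1 |J2
b2 |Sf1
b3 |I1
b4 |J1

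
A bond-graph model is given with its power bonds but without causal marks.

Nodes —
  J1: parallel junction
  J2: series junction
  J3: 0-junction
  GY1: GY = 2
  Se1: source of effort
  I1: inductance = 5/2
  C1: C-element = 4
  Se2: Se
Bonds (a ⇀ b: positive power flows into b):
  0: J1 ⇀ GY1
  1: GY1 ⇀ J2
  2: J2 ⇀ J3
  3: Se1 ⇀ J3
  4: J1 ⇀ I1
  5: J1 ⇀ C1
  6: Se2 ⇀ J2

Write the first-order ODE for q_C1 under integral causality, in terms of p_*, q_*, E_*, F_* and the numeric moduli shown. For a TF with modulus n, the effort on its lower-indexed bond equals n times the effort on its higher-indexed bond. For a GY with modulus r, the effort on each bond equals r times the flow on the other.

dq_C1/dt = -E_Se1/2 + E_Se2/2 - 2*p_I1/5

#3 stroke→J3  (source Se1 imposes e)
#6 stroke→J2  (Se2: effort source, stroke at far end)
#2 stroke→J2  (J3: bond 3 brought effort, rest push out)
#1 stroke→GY1  (closing 1-jn rule on J2)
#0 stroke→GY1  (through GY1, causality inverts; strokes same side of GY1)
#4 stroke→I1  (I1: I, integral causality)
#5 stroke→J1  (closing 0-jn rule on J1)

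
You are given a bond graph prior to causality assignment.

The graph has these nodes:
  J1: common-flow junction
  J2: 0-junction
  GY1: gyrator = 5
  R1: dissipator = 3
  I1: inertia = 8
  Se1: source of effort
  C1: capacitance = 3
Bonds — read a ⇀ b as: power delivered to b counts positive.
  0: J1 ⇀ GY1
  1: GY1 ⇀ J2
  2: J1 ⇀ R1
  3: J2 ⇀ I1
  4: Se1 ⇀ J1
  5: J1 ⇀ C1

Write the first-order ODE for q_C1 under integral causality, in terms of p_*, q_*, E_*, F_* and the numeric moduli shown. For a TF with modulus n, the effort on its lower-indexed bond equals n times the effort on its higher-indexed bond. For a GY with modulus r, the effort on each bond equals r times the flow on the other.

dq_C1/dt = E_Se1/3 - 5*p_I1/24 - q_C1/9

#4 |J1  (Se1 (Se) sets effort on bond)
#3 |I1  (I1 outputs flow p/I1)
#1 |J2  (only one effort-in slot at J2)
#0 |J1  (GY GY1: same side as bond 1)
#5 |J1  (prefer integral on C1)
#2 |R1  (only one flow-in slot at J1)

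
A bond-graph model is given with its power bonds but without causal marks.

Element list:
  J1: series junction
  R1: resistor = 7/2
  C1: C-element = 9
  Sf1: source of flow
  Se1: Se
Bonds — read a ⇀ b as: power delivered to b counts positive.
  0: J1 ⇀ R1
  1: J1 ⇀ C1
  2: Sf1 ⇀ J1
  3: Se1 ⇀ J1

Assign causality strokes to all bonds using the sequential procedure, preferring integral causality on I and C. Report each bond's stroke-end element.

β0 |J1
β1 |J1
β2 |Sf1
β3 |J1

b2 →Sf1  (Sf1: flow source, stroke at near end)
b3 →J1  (Se1 fixes effort; stroke away)
b0 →J1  (J1 flow already set via bond 2)
b1 →J1  (1-jn J1 has f-setter on 2)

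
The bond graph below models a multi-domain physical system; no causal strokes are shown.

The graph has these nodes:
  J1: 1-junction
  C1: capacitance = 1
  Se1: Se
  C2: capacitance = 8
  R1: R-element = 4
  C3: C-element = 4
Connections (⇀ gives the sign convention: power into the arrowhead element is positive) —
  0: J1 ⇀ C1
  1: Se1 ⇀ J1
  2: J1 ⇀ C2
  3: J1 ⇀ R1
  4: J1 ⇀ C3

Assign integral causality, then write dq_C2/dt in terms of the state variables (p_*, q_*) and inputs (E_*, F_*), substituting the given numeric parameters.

dq_C2/dt = E_Se1/4 - q_C1/4 - q_C2/32 - q_C3/16

β1 →J1  (Se1 fixes effort; stroke away)
β0 →J1  (C1 outputs effort q/C1)
β2 →J1  (C2: C, integral causality)
β4 →J1  (C3: C, integral causality)
β3 →R1  (J1 needs exactly one f-in)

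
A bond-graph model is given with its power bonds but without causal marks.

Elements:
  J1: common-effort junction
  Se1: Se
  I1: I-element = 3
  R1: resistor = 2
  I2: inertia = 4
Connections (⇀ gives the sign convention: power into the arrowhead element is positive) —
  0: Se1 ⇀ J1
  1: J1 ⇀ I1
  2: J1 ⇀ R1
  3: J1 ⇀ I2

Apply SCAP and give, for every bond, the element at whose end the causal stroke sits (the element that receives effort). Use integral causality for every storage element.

bond 0 stroke at J1  (source Se1 imposes e)
bond 1 stroke at I1  (common-e at J1 fixed by 0)
bond 2 stroke at R1  (common-e at J1 fixed by 0)
bond 3 stroke at I2  (common-e at J1 fixed by 0)

b0 stroke→J1
b1 stroke→I1
b2 stroke→R1
b3 stroke→I2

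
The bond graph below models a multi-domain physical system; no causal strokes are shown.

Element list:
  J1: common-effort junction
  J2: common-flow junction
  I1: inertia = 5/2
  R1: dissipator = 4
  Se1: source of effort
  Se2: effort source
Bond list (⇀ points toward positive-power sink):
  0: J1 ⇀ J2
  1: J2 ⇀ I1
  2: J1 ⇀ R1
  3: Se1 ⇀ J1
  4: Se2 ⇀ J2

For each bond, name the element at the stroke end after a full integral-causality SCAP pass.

#0 stroke at J2
#1 stroke at I1
#2 stroke at R1
#3 stroke at J1
#4 stroke at J2

β3 stroke at J1  (Se1: effort source, stroke at far end)
β4 stroke at J2  (Se2 (Se) sets effort on bond)
β0 stroke at J2  (J1 effort already set via bond 3)
β2 stroke at R1  (J1 effort already set via bond 3)
β1 stroke at I1  (closing 1-jn rule on J2)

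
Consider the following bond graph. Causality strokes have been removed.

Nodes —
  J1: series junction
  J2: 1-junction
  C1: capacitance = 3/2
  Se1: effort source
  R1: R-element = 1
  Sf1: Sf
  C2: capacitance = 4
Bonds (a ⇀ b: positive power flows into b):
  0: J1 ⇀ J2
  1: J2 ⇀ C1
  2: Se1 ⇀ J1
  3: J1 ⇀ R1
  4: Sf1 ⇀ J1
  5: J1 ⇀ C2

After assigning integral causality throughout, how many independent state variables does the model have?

bond 2 |J1  (Se1: effort source, stroke at far end)
bond 4 |Sf1  (Sf1 fixes flow; stroke at Sf1)
bond 0 |J1  (J1 flow already set via bond 4)
bond 3 |J1  (J1: bond 4 brought flow, rest push out)
bond 5 |J1  (common-f at J1 fixed by 4)
bond 1 |J2  (common-f at J2 fixed by 0)

2  (C1, C2 all integral)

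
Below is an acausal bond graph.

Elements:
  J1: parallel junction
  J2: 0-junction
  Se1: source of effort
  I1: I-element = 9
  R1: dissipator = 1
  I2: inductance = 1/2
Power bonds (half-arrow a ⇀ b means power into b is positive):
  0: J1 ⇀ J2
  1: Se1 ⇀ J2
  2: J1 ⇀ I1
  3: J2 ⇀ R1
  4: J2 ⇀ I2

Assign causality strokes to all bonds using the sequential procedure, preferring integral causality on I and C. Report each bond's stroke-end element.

bond 1 →J2  (Se1 (Se) sets effort on bond)
bond 0 →J1  (J2: bond 1 brought effort, rest push out)
bond 3 →R1  (common-e at J2 fixed by 1)
bond 4 →I2  (J2 effort already set via bond 1)
bond 2 →I1  (J1: bond 0 brought effort, rest push out)

#0 stroke→J1
#1 stroke→J2
#2 stroke→I1
#3 stroke→R1
#4 stroke→I2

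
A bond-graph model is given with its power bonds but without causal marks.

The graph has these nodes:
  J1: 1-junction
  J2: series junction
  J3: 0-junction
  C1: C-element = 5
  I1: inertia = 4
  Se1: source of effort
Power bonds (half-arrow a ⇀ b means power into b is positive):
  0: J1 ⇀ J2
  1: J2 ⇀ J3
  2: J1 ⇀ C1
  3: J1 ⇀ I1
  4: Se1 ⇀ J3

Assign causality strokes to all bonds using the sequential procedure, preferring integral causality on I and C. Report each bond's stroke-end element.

b4 →J3  (Se1 (Se) sets effort on bond)
b1 →J2  (0-jn J3 has e-setter on 4)
b0 →J1  (closing 1-jn rule on J2)
b2 →J1  (C1 outputs effort q/C1)
b3 →I1  (J1 needs exactly one f-in)

b0 stroke at J1
b1 stroke at J2
b2 stroke at J1
b3 stroke at I1
b4 stroke at J3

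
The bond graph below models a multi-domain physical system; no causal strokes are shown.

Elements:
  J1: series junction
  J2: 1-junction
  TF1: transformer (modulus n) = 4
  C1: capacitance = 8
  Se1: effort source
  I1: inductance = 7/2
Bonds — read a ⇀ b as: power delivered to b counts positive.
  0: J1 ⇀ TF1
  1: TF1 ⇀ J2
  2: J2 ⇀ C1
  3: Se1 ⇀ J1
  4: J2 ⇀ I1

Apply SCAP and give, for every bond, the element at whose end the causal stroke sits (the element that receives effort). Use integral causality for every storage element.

b0 →TF1
b1 →J2
b2 →J2
b3 →J1
b4 →I1

#3 →J1  (Se1 (Se) sets effort on bond)
#0 →TF1  (only one flow-in slot at J1)
#1 →J2  (through TF1, causality passes straight; one stroke at TF1)
#2 →J2  (C1 integral (e out))
#4 →I1  (J2 needs exactly one f-in)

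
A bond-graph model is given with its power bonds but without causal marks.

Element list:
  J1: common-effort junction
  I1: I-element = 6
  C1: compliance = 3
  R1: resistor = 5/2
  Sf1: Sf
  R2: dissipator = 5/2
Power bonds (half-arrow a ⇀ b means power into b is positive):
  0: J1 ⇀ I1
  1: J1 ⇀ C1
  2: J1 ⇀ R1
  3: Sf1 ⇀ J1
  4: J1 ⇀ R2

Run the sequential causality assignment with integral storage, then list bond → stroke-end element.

β3 stroke at Sf1  (Sf1: flow source, stroke at near end)
β0 stroke at I1  (I1: I, integral causality)
β1 stroke at J1  (C1 outputs effort q/C1)
β2 stroke at R1  (J1: bond 1 brought effort, rest push out)
β4 stroke at R2  (common-e at J1 fixed by 1)

#0 stroke at I1
#1 stroke at J1
#2 stroke at R1
#3 stroke at Sf1
#4 stroke at R2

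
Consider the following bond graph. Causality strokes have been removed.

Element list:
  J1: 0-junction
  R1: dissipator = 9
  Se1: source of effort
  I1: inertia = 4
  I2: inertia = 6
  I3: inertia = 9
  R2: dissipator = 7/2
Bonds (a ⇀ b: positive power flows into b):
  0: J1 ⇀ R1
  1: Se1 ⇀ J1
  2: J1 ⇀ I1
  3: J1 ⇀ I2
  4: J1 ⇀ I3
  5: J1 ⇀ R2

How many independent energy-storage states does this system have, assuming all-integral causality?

b1 →J1  (Se1: effort source, stroke at far end)
b0 →R1  (J1: bond 1 brought effort, rest push out)
b2 →I1  (0-jn J1 has e-setter on 1)
b3 →I2  (J1: bond 1 brought effort, rest push out)
b4 →I3  (0-jn J1 has e-setter on 1)
b5 →R2  (common-e at J1 fixed by 1)

3  (I1, I2, I3 all integral)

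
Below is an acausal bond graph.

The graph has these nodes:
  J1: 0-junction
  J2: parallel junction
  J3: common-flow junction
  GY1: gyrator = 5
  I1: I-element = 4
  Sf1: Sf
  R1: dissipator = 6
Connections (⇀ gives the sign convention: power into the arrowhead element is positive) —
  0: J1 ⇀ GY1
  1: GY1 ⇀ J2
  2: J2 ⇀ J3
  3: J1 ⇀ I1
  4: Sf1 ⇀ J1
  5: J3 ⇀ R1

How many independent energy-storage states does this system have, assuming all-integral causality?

bond 4 stroke at Sf1  (Sf1 fixes flow; stroke at Sf1)
bond 3 stroke at I1  (I1 integral (f out))
bond 0 stroke at J1  (closing 0-jn rule on J1)
bond 1 stroke at J2  (GY1 both-in/both-out from 0)
bond 2 stroke at J3  (J2: bond 1 brought effort, rest push out)
bond 5 stroke at R1  (closing 1-jn rule on J3)

1  (I1 all integral)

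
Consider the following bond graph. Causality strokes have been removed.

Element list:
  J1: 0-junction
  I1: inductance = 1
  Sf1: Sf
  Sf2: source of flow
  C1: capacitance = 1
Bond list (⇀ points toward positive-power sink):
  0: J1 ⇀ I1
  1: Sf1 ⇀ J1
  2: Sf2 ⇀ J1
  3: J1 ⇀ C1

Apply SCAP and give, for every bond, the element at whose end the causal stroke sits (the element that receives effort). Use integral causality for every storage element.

β1 |Sf1  (Sf1 (Sf) sets flow on bond)
β2 |Sf2  (Sf2 fixes flow; stroke at Sf2)
β0 |I1  (I1 outputs flow p/I1)
β3 |J1  (only one effort-in slot at J1)

bond 0 |I1
bond 1 |Sf1
bond 2 |Sf2
bond 3 |J1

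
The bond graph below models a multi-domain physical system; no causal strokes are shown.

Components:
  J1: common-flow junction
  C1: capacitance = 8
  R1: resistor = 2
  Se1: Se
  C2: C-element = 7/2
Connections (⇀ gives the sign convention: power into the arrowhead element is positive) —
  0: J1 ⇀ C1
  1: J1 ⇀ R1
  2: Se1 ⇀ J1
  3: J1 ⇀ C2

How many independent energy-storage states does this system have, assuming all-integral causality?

2  (C1, C2 all integral)

bond 2 stroke at J1  (Se1 (Se) sets effort on bond)
bond 0 stroke at J1  (C1: C, integral causality)
bond 3 stroke at J1  (prefer integral on C2)
bond 1 stroke at R1  (J1 needs exactly one f-in)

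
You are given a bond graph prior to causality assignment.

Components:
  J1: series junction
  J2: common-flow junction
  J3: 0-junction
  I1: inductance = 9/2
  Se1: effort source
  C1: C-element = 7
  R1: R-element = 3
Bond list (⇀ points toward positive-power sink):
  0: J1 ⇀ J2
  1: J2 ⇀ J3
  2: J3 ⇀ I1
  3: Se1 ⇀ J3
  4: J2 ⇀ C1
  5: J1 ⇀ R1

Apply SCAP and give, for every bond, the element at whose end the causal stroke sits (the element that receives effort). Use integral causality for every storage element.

b3 stroke→J3  (Se1 fixes effort; stroke away)
b1 stroke→J2  (J3 effort already set via bond 3)
b2 stroke→I1  (common-e at J3 fixed by 3)
b4 stroke→J2  (C1 outputs effort q/C1)
b0 stroke→J1  (J2 needs exactly one f-in)
b5 stroke→R1  (J1 needs exactly one f-in)

#0 stroke at J1
#1 stroke at J2
#2 stroke at I1
#3 stroke at J3
#4 stroke at J2
#5 stroke at R1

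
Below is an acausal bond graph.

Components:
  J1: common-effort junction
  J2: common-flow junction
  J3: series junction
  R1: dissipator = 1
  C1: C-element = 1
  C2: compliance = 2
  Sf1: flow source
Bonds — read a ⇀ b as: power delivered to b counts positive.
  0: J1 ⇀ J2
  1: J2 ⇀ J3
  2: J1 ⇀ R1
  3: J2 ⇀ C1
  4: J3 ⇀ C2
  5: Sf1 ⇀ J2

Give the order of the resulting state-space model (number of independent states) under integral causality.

2  (C1, C2 all integral)

bond 5 |Sf1  (Sf1 (Sf) sets flow on bond)
bond 0 |J2  (J2 flow already set via bond 5)
bond 1 |J2  (J2: bond 5 brought flow, rest push out)
bond 3 |J2  (1-jn J2 has f-setter on 5)
bond 4 |J3  (1-jn J3 has f-setter on 1)
bond 2 |J1  (closing 0-jn rule on J1)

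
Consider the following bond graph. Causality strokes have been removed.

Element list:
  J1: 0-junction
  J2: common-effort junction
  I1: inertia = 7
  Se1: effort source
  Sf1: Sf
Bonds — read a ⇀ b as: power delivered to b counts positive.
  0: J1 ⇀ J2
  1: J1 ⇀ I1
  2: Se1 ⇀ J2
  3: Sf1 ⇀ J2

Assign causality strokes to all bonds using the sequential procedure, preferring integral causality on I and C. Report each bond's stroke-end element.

b2 stroke→J2  (source Se1 imposes e)
b3 stroke→Sf1  (Sf1: flow source, stroke at near end)
b0 stroke→J1  (0-jn J2 has e-setter on 2)
b1 stroke→I1  (J1: bond 0 brought effort, rest push out)

β0 →J1
β1 →I1
β2 →J2
β3 →Sf1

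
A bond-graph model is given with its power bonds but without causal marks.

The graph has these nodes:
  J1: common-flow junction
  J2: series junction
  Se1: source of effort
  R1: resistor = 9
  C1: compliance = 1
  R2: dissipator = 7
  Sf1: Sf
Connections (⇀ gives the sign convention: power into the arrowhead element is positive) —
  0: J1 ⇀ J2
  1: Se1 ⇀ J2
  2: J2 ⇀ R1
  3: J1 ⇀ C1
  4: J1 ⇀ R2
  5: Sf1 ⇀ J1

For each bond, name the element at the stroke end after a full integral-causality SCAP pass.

bond 0 stroke→J1
bond 1 stroke→J2
bond 2 stroke→J2
bond 3 stroke→J1
bond 4 stroke→J1
bond 5 stroke→Sf1

β1 |J2  (Se1: effort source, stroke at far end)
β5 |Sf1  (Sf1: flow source, stroke at near end)
β0 |J1  (J1 flow already set via bond 5)
β3 |J1  (J1 flow already set via bond 5)
β4 |J1  (common-f at J1 fixed by 5)
β2 |J2  (1-jn J2 has f-setter on 0)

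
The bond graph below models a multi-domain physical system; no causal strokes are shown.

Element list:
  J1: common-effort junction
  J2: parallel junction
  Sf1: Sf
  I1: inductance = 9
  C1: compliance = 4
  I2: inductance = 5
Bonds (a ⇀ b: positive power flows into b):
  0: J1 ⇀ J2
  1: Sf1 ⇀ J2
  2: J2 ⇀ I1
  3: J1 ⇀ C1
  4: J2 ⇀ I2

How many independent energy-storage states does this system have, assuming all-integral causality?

3  (C1, I1, I2 all integral)

β1 stroke at Sf1  (Sf1: flow source, stroke at near end)
β2 stroke at I1  (I1: I, integral causality)
β3 stroke at J1  (C1: C, integral causality)
β0 stroke at J2  (J1: bond 3 brought effort, rest push out)
β4 stroke at I2  (J2 effort already set via bond 0)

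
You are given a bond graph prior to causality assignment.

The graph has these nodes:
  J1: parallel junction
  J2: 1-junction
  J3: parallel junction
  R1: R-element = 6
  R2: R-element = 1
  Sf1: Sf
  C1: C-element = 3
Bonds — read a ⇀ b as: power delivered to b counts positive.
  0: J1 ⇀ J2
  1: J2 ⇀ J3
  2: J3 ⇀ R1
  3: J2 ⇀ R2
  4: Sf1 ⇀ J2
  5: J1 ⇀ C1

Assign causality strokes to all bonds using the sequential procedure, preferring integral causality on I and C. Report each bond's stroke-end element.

#4 |Sf1  (Sf1 (Sf) sets flow on bond)
#0 |J2  (1-jn J2 has f-setter on 4)
#1 |J2  (common-f at J2 fixed by 4)
#3 |J2  (common-f at J2 fixed by 4)
#2 |J3  (only one effort-in slot at J3)
#5 |J1  (J1 needs exactly one e-in)

β0 stroke→J2
β1 stroke→J2
β2 stroke→J3
β3 stroke→J2
β4 stroke→Sf1
β5 stroke→J1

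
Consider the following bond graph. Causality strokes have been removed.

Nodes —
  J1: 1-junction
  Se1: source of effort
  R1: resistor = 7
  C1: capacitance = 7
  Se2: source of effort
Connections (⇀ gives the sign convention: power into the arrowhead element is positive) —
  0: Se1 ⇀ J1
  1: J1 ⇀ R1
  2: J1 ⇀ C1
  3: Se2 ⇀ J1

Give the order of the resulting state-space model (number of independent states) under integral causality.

bond 0 →J1  (Se1 fixes effort; stroke away)
bond 3 →J1  (Se2 fixes effort; stroke away)
bond 2 →J1  (C1 outputs effort q/C1)
bond 1 →R1  (J1: last free bond brings flow in)

1  (C1 all integral)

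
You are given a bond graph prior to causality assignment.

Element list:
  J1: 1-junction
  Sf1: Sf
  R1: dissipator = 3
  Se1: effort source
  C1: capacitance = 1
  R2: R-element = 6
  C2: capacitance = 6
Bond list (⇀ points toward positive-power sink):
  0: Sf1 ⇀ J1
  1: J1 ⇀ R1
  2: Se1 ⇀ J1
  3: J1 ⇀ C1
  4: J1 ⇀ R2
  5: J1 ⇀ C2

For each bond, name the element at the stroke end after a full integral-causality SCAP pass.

b0 →Sf1
b1 →J1
b2 →J1
b3 →J1
b4 →J1
b5 →J1

b0 stroke at Sf1  (source Sf1 imposes f)
b2 stroke at J1  (Se1 fixes effort; stroke away)
b1 stroke at J1  (J1 flow already set via bond 0)
b3 stroke at J1  (1-jn J1 has f-setter on 0)
b4 stroke at J1  (1-jn J1 has f-setter on 0)
b5 stroke at J1  (J1: bond 0 brought flow, rest push out)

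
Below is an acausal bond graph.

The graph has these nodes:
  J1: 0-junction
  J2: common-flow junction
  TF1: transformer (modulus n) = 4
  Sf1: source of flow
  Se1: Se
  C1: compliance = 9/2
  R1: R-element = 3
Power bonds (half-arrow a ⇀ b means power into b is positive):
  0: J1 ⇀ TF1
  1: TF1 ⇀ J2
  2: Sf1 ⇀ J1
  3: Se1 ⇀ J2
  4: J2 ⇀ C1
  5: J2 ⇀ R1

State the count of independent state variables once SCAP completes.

#2 stroke at Sf1  (source Sf1 imposes f)
#3 stroke at J2  (Se1 fixes effort; stroke away)
#0 stroke at J1  (only one effort-in slot at J1)
#1 stroke at TF1  (through TF1, causality passes straight; one stroke at TF1)
#4 stroke at J2  (J2 flow already set via bond 1)
#5 stroke at J2  (J2 flow already set via bond 1)

1  (C1 all integral)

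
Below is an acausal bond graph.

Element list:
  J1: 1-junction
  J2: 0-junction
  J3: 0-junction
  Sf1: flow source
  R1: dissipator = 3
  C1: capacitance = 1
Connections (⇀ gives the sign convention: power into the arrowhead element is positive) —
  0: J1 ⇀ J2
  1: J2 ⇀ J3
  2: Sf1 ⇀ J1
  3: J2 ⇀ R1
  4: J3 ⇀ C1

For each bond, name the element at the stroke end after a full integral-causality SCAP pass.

β2 stroke at Sf1  (Sf1: flow source, stroke at near end)
β0 stroke at J1  (J1: bond 2 brought flow, rest push out)
β4 stroke at J3  (C1 outputs effort q/C1)
β1 stroke at J2  (J3: bond 4 brought effort, rest push out)
β3 stroke at R1  (common-e at J2 fixed by 1)

#0 stroke at J1
#1 stroke at J2
#2 stroke at Sf1
#3 stroke at R1
#4 stroke at J3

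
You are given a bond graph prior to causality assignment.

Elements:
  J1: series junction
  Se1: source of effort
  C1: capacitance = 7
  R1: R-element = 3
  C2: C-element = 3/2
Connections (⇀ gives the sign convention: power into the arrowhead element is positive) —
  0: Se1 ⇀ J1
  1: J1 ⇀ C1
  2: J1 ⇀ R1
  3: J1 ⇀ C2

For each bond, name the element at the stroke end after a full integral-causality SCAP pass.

#0 stroke at J1
#1 stroke at J1
#2 stroke at R1
#3 stroke at J1

β0 |J1  (source Se1 imposes e)
β1 |J1  (prefer integral on C1)
β3 |J1  (C2 outputs effort q/C2)
β2 |R1  (closing 1-jn rule on J1)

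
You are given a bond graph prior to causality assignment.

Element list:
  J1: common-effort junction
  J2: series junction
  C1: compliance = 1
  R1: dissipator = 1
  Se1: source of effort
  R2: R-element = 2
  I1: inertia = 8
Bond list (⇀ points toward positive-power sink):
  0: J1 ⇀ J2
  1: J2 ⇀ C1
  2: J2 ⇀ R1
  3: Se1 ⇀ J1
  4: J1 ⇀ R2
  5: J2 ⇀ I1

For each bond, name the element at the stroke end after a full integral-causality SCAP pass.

b0 stroke→J2
b1 stroke→J2
b2 stroke→J2
b3 stroke→J1
b4 stroke→R2
b5 stroke→I1

#3 →J1  (source Se1 imposes e)
#0 →J2  (common-e at J1 fixed by 3)
#4 →R2  (0-jn J1 has e-setter on 3)
#1 →J2  (prefer integral on C1)
#5 →I1  (prefer integral on I1)
#2 →J2  (1-jn J2 has f-setter on 5)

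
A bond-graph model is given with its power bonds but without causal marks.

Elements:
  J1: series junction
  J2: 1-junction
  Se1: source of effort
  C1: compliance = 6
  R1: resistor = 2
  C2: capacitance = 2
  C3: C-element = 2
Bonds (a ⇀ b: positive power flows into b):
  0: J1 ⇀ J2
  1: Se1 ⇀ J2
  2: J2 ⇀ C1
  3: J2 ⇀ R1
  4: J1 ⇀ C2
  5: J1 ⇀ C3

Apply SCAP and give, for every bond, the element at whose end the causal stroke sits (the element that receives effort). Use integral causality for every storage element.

β1 stroke at J2  (Se1 fixes effort; stroke away)
β2 stroke at J2  (C1: C, integral causality)
β4 stroke at J1  (C2 integral (e out))
β5 stroke at J1  (C3 outputs effort q/C3)
β0 stroke at J2  (J1 needs exactly one f-in)
β3 stroke at R1  (J2: last free bond brings flow in)

b0 →J2
b1 →J2
b2 →J2
b3 →R1
b4 →J1
b5 →J1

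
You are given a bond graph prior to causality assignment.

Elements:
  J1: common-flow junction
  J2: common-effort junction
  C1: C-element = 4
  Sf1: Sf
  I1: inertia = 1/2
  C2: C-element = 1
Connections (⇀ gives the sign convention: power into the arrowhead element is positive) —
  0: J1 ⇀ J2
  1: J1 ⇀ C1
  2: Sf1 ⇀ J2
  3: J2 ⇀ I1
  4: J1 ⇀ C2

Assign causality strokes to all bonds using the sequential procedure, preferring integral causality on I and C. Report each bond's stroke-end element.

#2 →Sf1  (Sf1 (Sf) sets flow on bond)
#1 →J1  (C1 integral (e out))
#3 →I1  (I1: I, integral causality)
#0 →J2  (J2: last free bond brings effort in)
#4 →J1  (common-f at J1 fixed by 0)

bond 0 stroke at J2
bond 1 stroke at J1
bond 2 stroke at Sf1
bond 3 stroke at I1
bond 4 stroke at J1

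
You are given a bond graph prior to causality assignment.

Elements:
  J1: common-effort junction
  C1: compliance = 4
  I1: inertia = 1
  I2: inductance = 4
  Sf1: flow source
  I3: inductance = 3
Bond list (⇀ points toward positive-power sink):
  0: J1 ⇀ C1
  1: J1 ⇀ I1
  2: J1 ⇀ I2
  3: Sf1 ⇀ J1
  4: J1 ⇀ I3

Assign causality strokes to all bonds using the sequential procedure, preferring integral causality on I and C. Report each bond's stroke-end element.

bond 3 stroke→Sf1  (Sf1 (Sf) sets flow on bond)
bond 0 stroke→J1  (C1 outputs effort q/C1)
bond 1 stroke→I1  (J1: bond 0 brought effort, rest push out)
bond 2 stroke→I2  (0-jn J1 has e-setter on 0)
bond 4 stroke→I3  (common-e at J1 fixed by 0)

b0 stroke at J1
b1 stroke at I1
b2 stroke at I2
b3 stroke at Sf1
b4 stroke at I3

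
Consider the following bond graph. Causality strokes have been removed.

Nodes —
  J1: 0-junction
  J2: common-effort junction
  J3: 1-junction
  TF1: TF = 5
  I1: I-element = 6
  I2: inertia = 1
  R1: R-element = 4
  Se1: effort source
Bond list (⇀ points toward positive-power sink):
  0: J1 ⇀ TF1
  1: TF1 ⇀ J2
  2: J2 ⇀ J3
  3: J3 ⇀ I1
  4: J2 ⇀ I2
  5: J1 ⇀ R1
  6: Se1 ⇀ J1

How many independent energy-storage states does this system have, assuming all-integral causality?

bond 6 →J1  (Se1 (Se) sets effort on bond)
bond 0 →TF1  (J1: bond 6 brought effort, rest push out)
bond 5 →R1  (0-jn J1 has e-setter on 6)
bond 1 →J2  (TF TF1: opposite of bond 0)
bond 2 →J3  (J2: bond 1 brought effort, rest push out)
bond 4 →I2  (common-e at J2 fixed by 1)
bond 3 →I1  (J3 needs exactly one f-in)

2  (I1, I2 all integral)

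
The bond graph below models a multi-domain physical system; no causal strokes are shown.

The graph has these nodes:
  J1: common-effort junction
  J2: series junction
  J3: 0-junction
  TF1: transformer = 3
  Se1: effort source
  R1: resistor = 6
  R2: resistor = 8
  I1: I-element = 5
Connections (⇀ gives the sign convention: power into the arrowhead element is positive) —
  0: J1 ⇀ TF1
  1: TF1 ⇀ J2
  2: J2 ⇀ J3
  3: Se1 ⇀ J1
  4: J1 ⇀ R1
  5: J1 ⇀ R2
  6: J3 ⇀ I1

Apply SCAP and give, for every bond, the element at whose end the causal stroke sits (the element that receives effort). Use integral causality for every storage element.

bond 0 →TF1
bond 1 →J2
bond 2 →J3
bond 3 →J1
bond 4 →R1
bond 5 →R2
bond 6 →I1

β3 stroke at J1  (source Se1 imposes e)
β0 stroke at TF1  (J1 effort already set via bond 3)
β4 stroke at R1  (common-e at J1 fixed by 3)
β5 stroke at R2  (J1: bond 3 brought effort, rest push out)
β1 stroke at J2  (TF TF1: opposite of bond 0)
β2 stroke at J3  (closing 1-jn rule on J2)
β6 stroke at I1  (0-jn J3 has e-setter on 2)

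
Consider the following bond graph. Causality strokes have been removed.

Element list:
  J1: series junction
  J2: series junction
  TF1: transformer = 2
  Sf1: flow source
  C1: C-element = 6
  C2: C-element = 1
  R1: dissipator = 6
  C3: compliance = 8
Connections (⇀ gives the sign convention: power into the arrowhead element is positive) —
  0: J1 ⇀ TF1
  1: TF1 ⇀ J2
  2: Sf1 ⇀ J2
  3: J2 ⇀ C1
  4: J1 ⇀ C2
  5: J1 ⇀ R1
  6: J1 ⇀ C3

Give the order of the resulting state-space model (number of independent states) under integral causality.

#2 |Sf1  (Sf1 (Sf) sets flow on bond)
#1 |J2  (common-f at J2 fixed by 2)
#3 |J2  (common-f at J2 fixed by 2)
#0 |TF1  (through TF1, causality passes straight; one stroke at TF1)
#4 |J1  (J1: bond 0 brought flow, rest push out)
#5 |J1  (common-f at J1 fixed by 0)
#6 |J1  (J1 flow already set via bond 0)

3  (C1, C2, C3 all integral)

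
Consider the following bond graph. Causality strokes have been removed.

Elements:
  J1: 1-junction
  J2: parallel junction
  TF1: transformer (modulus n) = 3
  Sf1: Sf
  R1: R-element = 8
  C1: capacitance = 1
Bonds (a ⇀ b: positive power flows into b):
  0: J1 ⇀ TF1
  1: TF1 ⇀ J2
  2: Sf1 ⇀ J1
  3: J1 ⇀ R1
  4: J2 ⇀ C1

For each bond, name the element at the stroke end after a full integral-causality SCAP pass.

β2 →Sf1  (Sf1 fixes flow; stroke at Sf1)
β0 →J1  (J1 flow already set via bond 2)
β3 →J1  (J1 flow already set via bond 2)
β1 →TF1  (TF1: transformer flips bond 0)
β4 →J2  (only one effort-in slot at J2)

β0 |J1
β1 |TF1
β2 |Sf1
β3 |J1
β4 |J2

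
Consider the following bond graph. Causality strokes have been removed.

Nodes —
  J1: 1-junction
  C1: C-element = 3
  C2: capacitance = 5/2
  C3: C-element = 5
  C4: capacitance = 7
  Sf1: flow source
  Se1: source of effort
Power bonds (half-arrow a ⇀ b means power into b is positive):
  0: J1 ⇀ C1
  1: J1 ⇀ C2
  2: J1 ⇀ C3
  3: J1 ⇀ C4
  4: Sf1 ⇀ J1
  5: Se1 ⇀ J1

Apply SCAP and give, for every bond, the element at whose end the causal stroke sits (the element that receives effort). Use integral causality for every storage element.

#4 stroke at Sf1  (source Sf1 imposes f)
#5 stroke at J1  (Se1 fixes effort; stroke away)
#0 stroke at J1  (J1 flow already set via bond 4)
#1 stroke at J1  (1-jn J1 has f-setter on 4)
#2 stroke at J1  (J1: bond 4 brought flow, rest push out)
#3 stroke at J1  (1-jn J1 has f-setter on 4)

bond 0 |J1
bond 1 |J1
bond 2 |J1
bond 3 |J1
bond 4 |Sf1
bond 5 |J1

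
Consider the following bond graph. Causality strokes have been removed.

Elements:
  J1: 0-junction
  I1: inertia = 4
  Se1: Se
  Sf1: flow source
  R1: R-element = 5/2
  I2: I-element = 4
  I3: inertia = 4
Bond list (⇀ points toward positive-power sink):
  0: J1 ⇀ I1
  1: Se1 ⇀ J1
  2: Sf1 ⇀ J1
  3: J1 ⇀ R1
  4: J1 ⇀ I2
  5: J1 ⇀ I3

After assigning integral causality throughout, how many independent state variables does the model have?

3  (I1, I2, I3 all integral)

bond 1 stroke→J1  (Se1 (Se) sets effort on bond)
bond 2 stroke→Sf1  (Sf1: flow source, stroke at near end)
bond 0 stroke→I1  (0-jn J1 has e-setter on 1)
bond 3 stroke→R1  (J1: bond 1 brought effort, rest push out)
bond 4 stroke→I2  (J1 effort already set via bond 1)
bond 5 stroke→I3  (J1: bond 1 brought effort, rest push out)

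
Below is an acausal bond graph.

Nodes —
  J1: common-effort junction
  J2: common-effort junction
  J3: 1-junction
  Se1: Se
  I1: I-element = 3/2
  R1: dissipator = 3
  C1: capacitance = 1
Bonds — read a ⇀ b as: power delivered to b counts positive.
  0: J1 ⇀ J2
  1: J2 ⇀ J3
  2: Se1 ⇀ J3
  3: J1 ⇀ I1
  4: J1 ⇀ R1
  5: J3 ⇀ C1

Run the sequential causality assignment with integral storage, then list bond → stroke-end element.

#2 →J3  (Se1 fixes effort; stroke away)
#3 →I1  (I1 integral (f out))
#5 →J3  (C1: C, integral causality)
#1 →J2  (closing 1-jn rule on J3)
#0 →J1  (common-e at J2 fixed by 1)
#4 →R1  (J1: bond 0 brought effort, rest push out)

b0 stroke→J1
b1 stroke→J2
b2 stroke→J3
b3 stroke→I1
b4 stroke→R1
b5 stroke→J3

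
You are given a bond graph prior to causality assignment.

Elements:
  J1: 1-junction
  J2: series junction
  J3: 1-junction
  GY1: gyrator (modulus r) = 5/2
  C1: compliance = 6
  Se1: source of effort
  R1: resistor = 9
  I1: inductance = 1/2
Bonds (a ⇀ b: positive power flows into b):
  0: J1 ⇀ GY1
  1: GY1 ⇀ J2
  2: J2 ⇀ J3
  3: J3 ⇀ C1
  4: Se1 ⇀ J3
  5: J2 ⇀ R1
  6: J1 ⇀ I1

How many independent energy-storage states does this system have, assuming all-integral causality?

2  (C1, I1 all integral)

β4 stroke at J3  (Se1 fixes effort; stroke away)
β3 stroke at J3  (C1 integral (e out))
β2 stroke at J2  (only one flow-in slot at J3)
β6 stroke at I1  (prefer integral on I1)
β0 stroke at J1  (common-f at J1 fixed by 6)
β1 stroke at J2  (GY GY1: same side as bond 0)
β5 stroke at R1  (J2 needs exactly one f-in)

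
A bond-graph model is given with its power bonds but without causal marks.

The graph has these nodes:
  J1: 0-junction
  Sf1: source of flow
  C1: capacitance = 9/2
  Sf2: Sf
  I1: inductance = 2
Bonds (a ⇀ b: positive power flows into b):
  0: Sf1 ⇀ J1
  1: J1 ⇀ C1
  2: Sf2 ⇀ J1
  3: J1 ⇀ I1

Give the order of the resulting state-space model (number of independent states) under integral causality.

2  (C1, I1 all integral)

b0 stroke→Sf1  (Sf1 fixes flow; stroke at Sf1)
b2 stroke→Sf2  (source Sf2 imposes f)
b1 stroke→J1  (C1 outputs effort q/C1)
b3 stroke→I1  (J1 effort already set via bond 1)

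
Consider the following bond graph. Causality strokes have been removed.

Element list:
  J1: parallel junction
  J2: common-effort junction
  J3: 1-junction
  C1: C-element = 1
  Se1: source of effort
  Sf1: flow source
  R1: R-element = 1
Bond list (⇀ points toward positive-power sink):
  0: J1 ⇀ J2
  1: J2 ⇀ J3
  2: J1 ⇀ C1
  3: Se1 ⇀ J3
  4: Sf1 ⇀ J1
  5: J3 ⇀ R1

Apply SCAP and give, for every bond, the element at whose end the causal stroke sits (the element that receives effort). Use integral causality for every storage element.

#0 stroke→J2
#1 stroke→J3
#2 stroke→J1
#3 stroke→J3
#4 stroke→Sf1
#5 stroke→R1

b3 stroke at J3  (Se1 fixes effort; stroke away)
b4 stroke at Sf1  (source Sf1 imposes f)
b2 stroke at J1  (C1: C, integral causality)
b0 stroke at J2  (J1: bond 2 brought effort, rest push out)
b1 stroke at J3  (common-e at J2 fixed by 0)
b5 stroke at R1  (only one flow-in slot at J3)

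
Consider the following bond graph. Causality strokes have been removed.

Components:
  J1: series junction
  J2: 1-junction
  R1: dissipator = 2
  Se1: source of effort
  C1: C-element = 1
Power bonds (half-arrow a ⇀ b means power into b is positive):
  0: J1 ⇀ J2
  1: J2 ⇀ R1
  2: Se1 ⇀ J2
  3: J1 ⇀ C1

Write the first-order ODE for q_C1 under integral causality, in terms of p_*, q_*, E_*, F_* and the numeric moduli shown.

#2 |J2  (Se1 (Se) sets effort on bond)
#3 |J1  (C1: C, integral causality)
#0 |J2  (J1: last free bond brings flow in)
#1 |R1  (J2 needs exactly one f-in)

dq_C1/dt = E_Se1/2 - q_C1/2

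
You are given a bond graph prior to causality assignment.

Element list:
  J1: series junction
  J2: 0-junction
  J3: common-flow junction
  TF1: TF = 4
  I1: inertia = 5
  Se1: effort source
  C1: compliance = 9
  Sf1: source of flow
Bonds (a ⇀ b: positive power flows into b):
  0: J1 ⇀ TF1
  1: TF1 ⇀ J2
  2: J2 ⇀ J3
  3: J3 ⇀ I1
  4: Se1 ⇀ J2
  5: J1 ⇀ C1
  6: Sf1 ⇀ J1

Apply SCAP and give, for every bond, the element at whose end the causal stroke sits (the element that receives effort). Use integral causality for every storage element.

b4 stroke→J2  (Se1 (Se) sets effort on bond)
b6 stroke→Sf1  (Sf1 (Sf) sets flow on bond)
b0 stroke→J1  (common-f at J1 fixed by 6)
b5 stroke→J1  (1-jn J1 has f-setter on 6)
b1 stroke→TF1  (J2 effort already set via bond 4)
b2 stroke→J3  (J2 effort already set via bond 4)
b3 stroke→I1  (J3: last free bond brings flow in)

β0 stroke→J1
β1 stroke→TF1
β2 stroke→J3
β3 stroke→I1
β4 stroke→J2
β5 stroke→J1
β6 stroke→Sf1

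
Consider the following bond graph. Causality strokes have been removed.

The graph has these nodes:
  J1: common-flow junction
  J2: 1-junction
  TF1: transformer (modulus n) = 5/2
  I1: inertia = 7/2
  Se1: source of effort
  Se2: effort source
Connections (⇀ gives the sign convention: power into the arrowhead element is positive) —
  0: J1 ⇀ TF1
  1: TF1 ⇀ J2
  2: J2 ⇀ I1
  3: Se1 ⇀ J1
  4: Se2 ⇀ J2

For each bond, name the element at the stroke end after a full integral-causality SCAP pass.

#0 |TF1
#1 |J2
#2 |I1
#3 |J1
#4 |J2

#3 |J1  (Se1: effort source, stroke at far end)
#4 |J2  (source Se2 imposes e)
#0 |TF1  (closing 1-jn rule on J1)
#1 |J2  (TF TF1: opposite of bond 0)
#2 |I1  (J2 needs exactly one f-in)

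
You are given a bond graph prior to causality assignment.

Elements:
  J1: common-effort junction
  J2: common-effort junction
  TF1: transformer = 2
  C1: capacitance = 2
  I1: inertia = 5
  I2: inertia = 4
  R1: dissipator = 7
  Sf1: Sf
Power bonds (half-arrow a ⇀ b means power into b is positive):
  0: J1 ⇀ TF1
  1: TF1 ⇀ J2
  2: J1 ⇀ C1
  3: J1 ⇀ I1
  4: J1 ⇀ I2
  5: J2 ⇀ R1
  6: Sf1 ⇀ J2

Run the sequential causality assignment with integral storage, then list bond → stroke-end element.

β0 |TF1
β1 |J2
β2 |J1
β3 |I1
β4 |I2
β5 |R1
β6 |Sf1

bond 6 stroke→Sf1  (Sf1: flow source, stroke at near end)
bond 2 stroke→J1  (C1 integral (e out))
bond 0 stroke→TF1  (J1 effort already set via bond 2)
bond 3 stroke→I1  (common-e at J1 fixed by 2)
bond 4 stroke→I2  (J1: bond 2 brought effort, rest push out)
bond 1 stroke→J2  (TF1: transformer flips bond 0)
bond 5 stroke→R1  (0-jn J2 has e-setter on 1)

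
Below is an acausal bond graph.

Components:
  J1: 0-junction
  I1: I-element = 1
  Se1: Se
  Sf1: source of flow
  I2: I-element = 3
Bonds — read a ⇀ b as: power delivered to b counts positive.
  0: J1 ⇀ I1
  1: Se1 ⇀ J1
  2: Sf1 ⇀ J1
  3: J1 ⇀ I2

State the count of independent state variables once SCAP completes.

b1 stroke→J1  (source Se1 imposes e)
b2 stroke→Sf1  (Sf1 (Sf) sets flow on bond)
b0 stroke→I1  (J1 effort already set via bond 1)
b3 stroke→I2  (J1: bond 1 brought effort, rest push out)

2  (I1, I2 all integral)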